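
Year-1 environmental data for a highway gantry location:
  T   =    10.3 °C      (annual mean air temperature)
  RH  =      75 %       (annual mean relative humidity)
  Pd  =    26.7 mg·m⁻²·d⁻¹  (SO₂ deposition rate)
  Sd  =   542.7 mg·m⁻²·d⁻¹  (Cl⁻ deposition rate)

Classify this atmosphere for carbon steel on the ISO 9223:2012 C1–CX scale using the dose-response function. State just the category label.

C5

carbon steel: temperature factor f = -0.054·(0.3) = -0.0162
  SO₂ term: 1.77·26.7^0.52·exp(0.02·75-0.0162) = 43.07
  Cl⁻ term: 0.102·542.7^0.62·exp(0.033·75+0.04·10.3) = 90.75
  sum: 43.07 + 90.75 → r_corr = 133.8 μm/a
Category bounds: 80…200 μm/a bracket r_corr ⇒ C5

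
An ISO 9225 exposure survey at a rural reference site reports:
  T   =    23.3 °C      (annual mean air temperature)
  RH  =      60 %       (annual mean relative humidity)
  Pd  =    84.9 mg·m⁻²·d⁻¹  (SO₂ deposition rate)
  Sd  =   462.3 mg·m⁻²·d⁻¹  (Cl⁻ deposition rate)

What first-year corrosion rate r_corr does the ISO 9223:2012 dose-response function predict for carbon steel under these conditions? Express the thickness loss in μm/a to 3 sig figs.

carbon steel: temperature factor f = -0.054·(13.3) = -0.7182
  Pd branch = 1.77·Pd^0.52·e^(0.02·RH+f) = 28.86 μm/a
  Cl⁻ term: 0.102·462.3^0.62·exp(0.033·60+0.04·23.3) = 84.24
  sum: 28.86 + 84.24 → r_corr = 113.1 μm/a

r_corr = 113 μm/a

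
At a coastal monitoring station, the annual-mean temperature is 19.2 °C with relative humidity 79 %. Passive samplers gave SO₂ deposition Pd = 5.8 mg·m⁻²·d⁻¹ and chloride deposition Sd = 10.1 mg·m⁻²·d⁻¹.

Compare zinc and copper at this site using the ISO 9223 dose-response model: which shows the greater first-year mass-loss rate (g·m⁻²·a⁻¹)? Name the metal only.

copper

zinc: temperature factor f = -0.071·(9.2) = -0.6532
  Pd branch = 0.0129·Pd^0.44·e^(0.046·RH+f) = 0.5509 μm/a
  Cl⁻ term: 0.0175·10.1^0.57·exp(0.008·79+0.085·19.2) = 0.6291
  sum: 0.5509 + 0.6291 → r_corr = 1.18 μm/a
  mass loss = 1.18 μm/a × 7.14 g/cm³ = 8.425 g·m⁻²·a⁻¹
copper: temperature factor f = -0.080·(9.2) = -0.7360
  SO₂ term: 0.0053·5.8^0.26·exp(0.059·79-0.7360) = 0.424
  Sd branch = 0.01025·Sd^0.27·e^(0.036·RH+0.049·T) = 0.8426 μm/a
  r_corr = 0.424 + 0.8426 = 1.267 μm/a
  mass loss = 1.267 μm/a × 8.96 g/cm³ = 11.35 g·m⁻²·a⁻¹
Ordering by g·m⁻²·a⁻¹: copper (11.3) > zinc (8.43)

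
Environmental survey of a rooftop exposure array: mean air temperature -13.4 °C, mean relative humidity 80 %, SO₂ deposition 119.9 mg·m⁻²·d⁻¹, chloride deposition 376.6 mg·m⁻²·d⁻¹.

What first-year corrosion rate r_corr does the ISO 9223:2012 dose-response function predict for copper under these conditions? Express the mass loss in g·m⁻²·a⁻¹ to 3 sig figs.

r_corr = 5.18 g·m⁻²·a⁻¹

copper: f(T) = +0.126·(T−10) [T≤10 °C] = -2.9484
  Pd branch = 0.0053·Pd^0.26·e^(0.059·RH+f) = 0.1082 μm/a
  Sd branch = 0.01025·Sd^0.27·e^(0.036·RH+0.049·T) = 0.4697 μm/a
  sum: 0.1082 + 0.4697 → r_corr = 0.5779 μm/a
Convert to mass loss: 0.5779 μm/a × 8.96 g/cm³ = 5.178 g·m⁻²·a⁻¹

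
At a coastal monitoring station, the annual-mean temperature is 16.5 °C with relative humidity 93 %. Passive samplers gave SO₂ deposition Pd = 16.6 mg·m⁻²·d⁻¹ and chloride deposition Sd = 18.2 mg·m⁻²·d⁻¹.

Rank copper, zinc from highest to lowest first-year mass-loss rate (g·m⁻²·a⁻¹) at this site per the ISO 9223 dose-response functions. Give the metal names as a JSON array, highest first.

copper: f(T) = -0.080·(T−10) [T>10 °C] = -0.5200
  SO₂ term: 0.0053·16.6^0.26·exp(0.059·93-0.5200) = 1.58
  Cl⁻ term: 0.01025·18.2^0.27·exp(0.036·93+0.049·16.5) = 1.432
  sum: 1.58 + 1.432 → r_corr = 3.012 μm/a
  mass loss = 3.012 μm/a × 8.96 g/cm³ = 26.99 g·m⁻²·a⁻¹
zinc: f(T) = -0.071·(T−10) [T>10 °C] = -0.4615
  SO₂ term: 0.0129·16.6^0.44·exp(0.046·93-0.4615) = 2.018
  Cl⁻ term: 0.0175·18.2^0.57·exp(0.008·93+0.085·16.5) = 0.7825
  sum: 2.018 + 0.7825 → r_corr = 2.801 μm/a
  mass loss = 2.801 μm/a × 7.14 g/cm³ = 20 g·m⁻²·a⁻¹
Ordering by g·m⁻²·a⁻¹: copper (27) > zinc (20)

["copper", "zinc"]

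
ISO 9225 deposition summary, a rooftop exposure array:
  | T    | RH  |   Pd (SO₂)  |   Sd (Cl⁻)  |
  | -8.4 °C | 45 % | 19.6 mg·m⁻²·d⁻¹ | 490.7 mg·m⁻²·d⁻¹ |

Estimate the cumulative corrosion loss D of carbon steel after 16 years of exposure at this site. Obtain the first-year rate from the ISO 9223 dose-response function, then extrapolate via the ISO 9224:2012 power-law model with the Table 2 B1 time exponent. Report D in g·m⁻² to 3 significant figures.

D(16) = 545 g·m⁻²

carbon steel: T≤10 °C ⇒ hinge +0.150·(-8.4−10) = -2.7600
  SO₂ term: 1.77·19.6^0.52·exp(0.02·45-2.7600) = 1.295
  Cl⁻ term: 0.102·490.7^0.62·exp(0.033·45+0.04·-8.4) = 14.99
  r_corr = 1.295 + 14.99 = 16.29 μm/a
Long-term exponent b (ISO 9224 Table 2, B1) = 0.523
  D(16) = 16.29 × 16^0.523 = 16.29 × 4.263 = 69.44 μm
  Mass loss = 69.44 μm × 7.85 g/cm³ = 545.1 g·m⁻²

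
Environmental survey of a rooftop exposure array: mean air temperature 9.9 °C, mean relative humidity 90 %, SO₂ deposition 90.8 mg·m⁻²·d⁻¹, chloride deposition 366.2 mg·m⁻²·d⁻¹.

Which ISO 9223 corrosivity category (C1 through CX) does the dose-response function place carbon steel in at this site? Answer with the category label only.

CX

carbon steel: T≤10 °C ⇒ hinge +0.150·(9.9−10) = -0.0150
  Pd branch = 1.77·Pd^0.52·e^(0.02·RH+f) = 110 μm/a
  Sd branch = 0.102·Sd^0.62·e^(0.033·RH+0.04·T) = 114.8 μm/a
  sum: 110 + 114.8 → r_corr = 224.8 μm/a
ISO 9223 Table 2 (carbon steel): 200 < 225 ≤ 700 μm/a ⇒ CX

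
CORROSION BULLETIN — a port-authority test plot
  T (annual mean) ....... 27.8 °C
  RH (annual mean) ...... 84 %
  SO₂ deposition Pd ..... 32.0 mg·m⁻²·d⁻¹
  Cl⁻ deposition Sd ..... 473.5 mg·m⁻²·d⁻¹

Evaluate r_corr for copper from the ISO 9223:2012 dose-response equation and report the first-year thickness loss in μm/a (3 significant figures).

copper: temperature factor f = -0.080·(17.8) = -1.4240
  Pd branch = 0.0053·Pd^0.26·e^(0.059·RH+f) = 0.4462 μm/a
  Sd branch = 0.01025·Sd^0.27·e^(0.036·RH+0.049·T) = 4.345 μm/a
  sum: 0.4462 + 4.345 → r_corr = 4.791 μm/a

r_corr = 4.79 μm/a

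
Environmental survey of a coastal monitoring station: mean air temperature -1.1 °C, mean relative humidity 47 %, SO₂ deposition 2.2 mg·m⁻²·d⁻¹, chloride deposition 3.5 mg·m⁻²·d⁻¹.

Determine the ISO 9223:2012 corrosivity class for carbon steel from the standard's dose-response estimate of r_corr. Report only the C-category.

C2

carbon steel: f(T) = +0.150·(T−10) [T≤10 °C] = -1.6650
  Pd branch = 1.77·Pd^0.52·e^(0.02·RH+f) = 1.292 μm/a
  Cl⁻ term: 0.102·3.5^0.62·exp(0.033·47+0.04·-1.1) = 1.001
  sum: 1.292 + 1.001 → r_corr = 2.293 μm/a
2.29 μm/a falls in (1.3, 25] for carbon steel → category C2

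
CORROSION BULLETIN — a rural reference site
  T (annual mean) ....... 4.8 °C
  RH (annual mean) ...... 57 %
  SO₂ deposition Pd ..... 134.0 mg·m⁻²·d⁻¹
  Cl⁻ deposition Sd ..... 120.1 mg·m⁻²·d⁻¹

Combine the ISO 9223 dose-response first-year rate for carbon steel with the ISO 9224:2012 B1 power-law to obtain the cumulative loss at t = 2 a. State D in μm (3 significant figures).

carbon steel: T≤10 °C ⇒ hinge +0.150·(4.8−10) = -0.7800
  Pd branch = 1.77·Pd^0.52·e^(0.02·RH+f) = 32.39 μm/a
  Cl⁻ term: 0.102·120.1^0.62·exp(0.033·57+0.04·4.8) = 15.78
  r_corr = 32.39 + 15.78 = 48.17 μm/a
Long-term exponent b (ISO 9224 Table 2, B1) = 0.523
  D(2) = 48.17 × 2^0.523 = 48.17 × 1.437 = 69.22 μm

D(2) = 69.2 μm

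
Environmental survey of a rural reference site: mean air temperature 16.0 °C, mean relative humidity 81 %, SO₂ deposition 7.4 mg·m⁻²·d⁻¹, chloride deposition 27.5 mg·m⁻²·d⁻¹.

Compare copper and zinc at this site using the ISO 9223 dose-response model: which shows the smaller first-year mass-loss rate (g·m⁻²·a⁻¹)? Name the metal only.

zinc

copper: T>10 °C ⇒ hinge -0.080·(16.0−10) = -0.4800
  Pd branch = 0.0053·Pd^0.26·e^(0.059·RH+f) = 0.6566 μm/a
  Cl⁻ term: 0.01025·27.5^0.27·exp(0.036·81+0.049·16.0) = 1.014
  sum: 0.6566 + 1.014 → r_corr = 1.671 μm/a
  mass loss = 1.671 μm/a × 8.96 g/cm³ = 14.97 g·m⁻²·a⁻¹
zinc: T>10 °C ⇒ hinge -0.071·(16.0−10) = -0.4260
  SO₂ term: 0.0129·7.4^0.44·exp(0.046·81-0.4260) = 0.8438
  Sd branch = 0.0175·Sd^0.57·e^(0.008·RH+0.085·T) = 0.862 μm/a
  sum: 0.8438 + 0.862 → r_corr = 1.706 μm/a
  mass loss = 1.706 μm/a × 7.14 g/cm³ = 12.18 g·m⁻²·a⁻¹
Ordering by g·m⁻²·a⁻¹: copper (15) > zinc (12.2)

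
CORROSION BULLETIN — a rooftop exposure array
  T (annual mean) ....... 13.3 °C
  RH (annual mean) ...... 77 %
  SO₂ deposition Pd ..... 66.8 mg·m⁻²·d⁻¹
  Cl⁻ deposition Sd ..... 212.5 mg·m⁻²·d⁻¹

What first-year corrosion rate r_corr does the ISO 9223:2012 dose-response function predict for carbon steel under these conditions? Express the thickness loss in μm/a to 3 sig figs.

r_corr = 123 μm/a

carbon steel: T>10 °C ⇒ hinge -0.054·(13.3−10) = -0.1782
  sulphur-dioxide contribution → 61.42 μm/a
  chloride contribution → 61.12 μm/a
  total first-year rate 122.5 μm/a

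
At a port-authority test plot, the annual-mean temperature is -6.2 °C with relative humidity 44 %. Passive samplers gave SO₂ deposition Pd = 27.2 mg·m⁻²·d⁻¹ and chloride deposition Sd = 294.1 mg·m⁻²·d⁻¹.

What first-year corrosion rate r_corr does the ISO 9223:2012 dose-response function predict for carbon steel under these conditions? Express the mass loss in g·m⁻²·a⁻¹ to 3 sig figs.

r_corr = 107 g·m⁻²·a⁻¹

carbon steel: T≤10 °C ⇒ hinge +0.150·(-6.2−10) = -2.4300
  sulphur-dioxide contribution → 2.093 μm/a
  chloride contribution → 11.53 μm/a
  total first-year rate 13.63 μm/a
Convert to mass loss: 13.63 μm/a × 7.85 g/cm³ = 107 g·m⁻²·a⁻¹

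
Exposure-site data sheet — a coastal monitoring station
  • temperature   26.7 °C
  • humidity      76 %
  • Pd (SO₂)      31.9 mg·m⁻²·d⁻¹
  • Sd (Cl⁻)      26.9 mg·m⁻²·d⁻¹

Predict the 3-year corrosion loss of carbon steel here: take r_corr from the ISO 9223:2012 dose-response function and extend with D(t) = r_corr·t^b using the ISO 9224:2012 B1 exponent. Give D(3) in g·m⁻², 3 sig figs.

carbon steel: f(T) = -0.054·(T−10) [T>10 °C] = -0.9018
  sulphur-dioxide contribution → 19.88 μm/a
  chloride contribution → 28.06 μm/a
  ⇒ r_corr(carbon steel) = 47.94 μm/a
Power-law: D(3) = r_corr · 3^0.523
  D(3) = 47.94 × 3^0.523 = 47.94 × 1.776 = 85.16 μm
  Mass loss = 85.16 μm × 7.85 g/cm³ = 668.5 g·m⁻²

D(3) = 669 g·m⁻²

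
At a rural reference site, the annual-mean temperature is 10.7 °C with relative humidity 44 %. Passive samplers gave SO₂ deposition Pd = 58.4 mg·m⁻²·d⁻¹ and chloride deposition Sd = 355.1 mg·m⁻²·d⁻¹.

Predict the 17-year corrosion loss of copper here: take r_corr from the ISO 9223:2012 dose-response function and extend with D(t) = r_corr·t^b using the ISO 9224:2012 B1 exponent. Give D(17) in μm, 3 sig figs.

copper: temperature factor f = -0.080·(0.7) = -0.0560
  SO₂ term: 0.0053·58.4^0.26·exp(0.059·44-0.0560) = 0.1935
  Sd branch = 0.01025·Sd^0.27·e^(0.036·RH+0.049·T) = 0.412 μm/a
  sum: 0.1935 + 0.412 → r_corr = 0.6055 μm/a
Long-term exponent b (ISO 9224 Table 2, B1) = 0.667
  D(17) = 0.6055 × 17^0.667 = 0.6055 × 6.618 = 4.007 μm

D(17) = 4.01 μm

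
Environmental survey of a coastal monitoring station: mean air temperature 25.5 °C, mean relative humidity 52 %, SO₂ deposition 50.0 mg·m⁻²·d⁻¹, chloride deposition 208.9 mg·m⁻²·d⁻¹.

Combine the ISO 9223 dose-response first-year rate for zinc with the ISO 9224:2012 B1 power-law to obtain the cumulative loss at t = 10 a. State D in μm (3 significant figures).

zinc: temperature factor f = -0.071·(15.5) = -1.1005
  Pd branch = 0.0129·Pd^0.44·e^(0.046·RH+f) = 0.2624 μm/a
  Sd branch = 0.0175·Sd^0.57·e^(0.008·RH+0.085·T) = 4.869 μm/a
  r_corr = 0.2624 + 4.869 = 5.131 μm/a
ISO 9224: D(t) = r_corr · t^b with b = 0.813 (zinc, B1)
  D(10) = 5.131 × 10^0.813 = 5.131 × 6.501 = 33.36 μm

D(10) = 33.4 μm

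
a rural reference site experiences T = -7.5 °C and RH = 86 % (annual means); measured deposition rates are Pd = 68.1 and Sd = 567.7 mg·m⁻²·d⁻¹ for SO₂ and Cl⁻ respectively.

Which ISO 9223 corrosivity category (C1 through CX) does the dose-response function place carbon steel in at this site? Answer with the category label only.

carbon steel: temperature factor f = +0.150·(-17.5) = -2.6250
  sulphur-dioxide contribution → 6.429 μm/a
  chloride contribution → 65.83 μm/a
  ⇒ r_corr(carbon steel) = 72.25 μm/a
Category bounds: 50…80 μm/a bracket r_corr ⇒ C4

C4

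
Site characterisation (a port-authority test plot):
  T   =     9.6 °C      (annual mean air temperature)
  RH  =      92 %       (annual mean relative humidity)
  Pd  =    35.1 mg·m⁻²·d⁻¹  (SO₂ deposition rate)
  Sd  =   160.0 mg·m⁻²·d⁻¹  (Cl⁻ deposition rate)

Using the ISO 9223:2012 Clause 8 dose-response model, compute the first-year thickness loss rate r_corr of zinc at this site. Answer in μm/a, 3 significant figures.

r_corr = 5.68 μm/a

zinc: f(T) = +0.038·(T−10) [T≤10 °C] = -0.0152
  SO₂ term: 0.0129·35.1^0.44·exp(0.046·92-0.0152) = 4.187
  Cl⁻ term: 0.0175·160.0^0.57·exp(0.008·92+0.085·9.6) = 1.491
  sum: 4.187 + 1.491 → r_corr = 5.677 μm/a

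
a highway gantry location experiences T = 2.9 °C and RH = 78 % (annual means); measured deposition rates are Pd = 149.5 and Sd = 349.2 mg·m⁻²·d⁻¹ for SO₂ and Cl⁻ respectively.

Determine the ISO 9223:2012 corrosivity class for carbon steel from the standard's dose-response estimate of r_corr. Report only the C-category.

carbon steel: temperature factor f = +0.150·(-7.1) = -1.0650
  SO₂ term: 1.77·149.5^0.52·exp(0.02·78-1.0650) = 39.24
  Cl⁻ term: 0.102·349.2^0.62·exp(0.033·78+0.04·2.9) = 56.7
  r_corr = 39.24 + 56.7 = 95.94 μm/a
95.9 μm/a falls in (80, 200] for carbon steel → category C5

C5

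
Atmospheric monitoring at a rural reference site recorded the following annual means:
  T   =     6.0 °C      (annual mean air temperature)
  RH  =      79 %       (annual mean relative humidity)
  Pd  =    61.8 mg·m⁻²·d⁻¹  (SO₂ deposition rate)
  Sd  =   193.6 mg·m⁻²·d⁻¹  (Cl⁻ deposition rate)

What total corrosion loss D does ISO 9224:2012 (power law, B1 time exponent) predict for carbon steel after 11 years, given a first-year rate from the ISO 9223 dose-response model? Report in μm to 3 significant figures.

D(11) = 302 μm

carbon steel: temperature factor f = +0.150·(-4.0) = -0.6000
  Pd branch = 1.77·Pd^0.52·e^(0.02·RH+f) = 40.26 μm/a
  Sd branch = 0.102·Sd^0.62·e^(0.033·RH+0.04·T) = 46.02 μm/a
  r_corr = 40.26 + 46.02 = 86.28 μm/a
Power-law: D(11) = r_corr · 11^0.523
  D(11) = 86.28 × 11^0.523 = 86.28 × 3.505 = 302.4 μm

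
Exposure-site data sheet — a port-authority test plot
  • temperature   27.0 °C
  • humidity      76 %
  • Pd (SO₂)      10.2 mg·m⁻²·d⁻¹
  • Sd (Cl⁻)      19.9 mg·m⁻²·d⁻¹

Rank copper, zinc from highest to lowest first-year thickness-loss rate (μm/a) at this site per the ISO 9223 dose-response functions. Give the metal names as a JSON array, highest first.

copper: f(T) = -0.080·(T−10) [T>10 °C] = -1.3600
  SO₂ term: 0.0053·10.2^0.26·exp(0.059·76-1.3600) = 0.2204
  Sd branch = 0.01025·Sd^0.27·e^(0.036·RH+0.049·T) = 1.331 μm/a
  r_corr = 0.2204 + 1.331 = 1.552 μm/a
zinc: T>10 °C ⇒ hinge -0.071·(27.0−10) = -1.2070
  Pd branch = 0.0129·Pd^0.44·e^(0.046·RH+f) = 0.3536 μm/a
  Sd branch = 0.0175·Sd^0.57·e^(0.008·RH+0.085·T) = 1.754 μm/a
  r_corr = 0.3536 + 1.754 = 2.108 μm/a
Ordering by μm/a: zinc (2.11) > copper (1.55)

["zinc", "copper"]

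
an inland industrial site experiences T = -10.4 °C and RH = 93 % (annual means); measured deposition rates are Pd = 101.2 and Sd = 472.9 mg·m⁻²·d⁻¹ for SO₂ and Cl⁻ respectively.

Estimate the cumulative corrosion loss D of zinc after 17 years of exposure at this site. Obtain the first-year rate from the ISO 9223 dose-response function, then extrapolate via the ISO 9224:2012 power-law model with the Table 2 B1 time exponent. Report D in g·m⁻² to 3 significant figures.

zinc: temperature factor f = +0.038·(-20.4) = -0.7752
  sulphur-dioxide contribution → 3.267 μm/a
  chloride contribution → 0.5092 μm/a
  ⇒ r_corr(zinc) = 3.776 μm/a
Long-term exponent b (ISO 9224 Table 2, B1) = 0.813
  D(17) = 3.776 × 17^0.813 = 3.776 × 10.01 = 37.79 μm
  Mass loss = 37.79 μm × 7.14 g/cm³ = 269.8 g·m⁻²

D(17) = 270 g·m⁻²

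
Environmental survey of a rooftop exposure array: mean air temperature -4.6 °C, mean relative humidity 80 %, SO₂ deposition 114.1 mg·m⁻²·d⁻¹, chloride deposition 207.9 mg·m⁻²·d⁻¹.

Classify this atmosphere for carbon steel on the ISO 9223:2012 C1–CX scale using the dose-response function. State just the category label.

C3

carbon steel: f(T) = +0.150·(T−10) [T≤10 °C] = -2.1900
  Pd branch = 1.77·Pd^0.52·e^(0.02·RH+f) = 11.52 μm/a
  Cl⁻ term: 0.102·207.9^0.62·exp(0.033·80+0.04·-4.6) = 32.53
  r_corr = 11.52 + 32.53 = 44.05 μm/a
44.1 μm/a falls in (25, 50] for carbon steel → category C3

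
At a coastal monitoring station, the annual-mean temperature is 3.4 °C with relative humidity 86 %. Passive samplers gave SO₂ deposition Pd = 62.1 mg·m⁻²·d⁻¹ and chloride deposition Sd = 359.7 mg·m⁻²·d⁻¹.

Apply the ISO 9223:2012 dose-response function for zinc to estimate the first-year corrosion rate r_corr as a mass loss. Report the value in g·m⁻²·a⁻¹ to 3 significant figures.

zinc: T≤10 °C ⇒ hinge +0.038·(3.4−10) = -0.2508
  SO₂ term: 0.0129·62.1^0.44·exp(0.046·86-0.2508) = 3.226
  Sd branch = 0.0175·Sd^0.57·e^(0.008·RH+0.085·T) = 1.331 μm/a
  r_corr = 3.226 + 1.331 = 4.557 μm/a
Convert to mass loss: 4.557 μm/a × 7.14 g/cm³ = 32.54 g·m⁻²·a⁻¹

r_corr = 32.5 g·m⁻²·a⁻¹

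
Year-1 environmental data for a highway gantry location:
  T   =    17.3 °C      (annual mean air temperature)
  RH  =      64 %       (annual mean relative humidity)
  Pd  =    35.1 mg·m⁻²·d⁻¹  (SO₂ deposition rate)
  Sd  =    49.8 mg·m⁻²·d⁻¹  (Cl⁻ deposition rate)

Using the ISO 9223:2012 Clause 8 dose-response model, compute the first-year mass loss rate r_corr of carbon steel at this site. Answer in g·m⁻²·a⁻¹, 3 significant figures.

r_corr = 363 g·m⁻²·a⁻¹

carbon steel: T>10 °C ⇒ hinge -0.054·(17.3−10) = -0.3942
  Pd branch = 1.77·Pd^0.52·e^(0.02·RH+f) = 27.3 μm/a
  Sd branch = 0.102·Sd^0.62·e^(0.033·RH+0.04·T) = 19 μm/a
  sum: 27.3 + 19 → r_corr = 46.3 μm/a
Convert to mass loss: 46.3 μm/a × 7.85 g/cm³ = 363.5 g·m⁻²·a⁻¹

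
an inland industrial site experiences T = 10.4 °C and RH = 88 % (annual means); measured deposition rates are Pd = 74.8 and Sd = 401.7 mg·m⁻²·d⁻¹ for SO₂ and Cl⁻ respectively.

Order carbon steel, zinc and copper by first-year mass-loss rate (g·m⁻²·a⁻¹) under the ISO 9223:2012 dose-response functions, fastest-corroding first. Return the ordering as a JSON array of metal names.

carbon steel: f(T) = -0.054·(T−10) [T>10 °C] = -0.0216
  Pd branch = 1.77·Pd^0.52·e^(0.02·RH+f) = 94.92 μm/a
  Cl⁻ term: 0.102·401.7^0.62·exp(0.033·88+0.04·10.4) = 116.1
  sum: 94.92 + 116.1 → r_corr = 211 μm/a
  mass loss = 211 μm/a × 7.85 g/cm³ = 1657 g·m⁻²·a⁻¹
zinc: T>10 °C ⇒ hinge -0.071·(10.4−10) = -0.0284
  Pd branch = 0.0129·Pd^0.44·e^(0.046·RH+f) = 4.795 μm/a
  Sd branch = 0.0175·Sd^0.57·e^(0.008·RH+0.085·T) = 2.612 μm/a
  sum: 4.795 + 2.612 → r_corr = 7.407 μm/a
  mass loss = 7.407 μm/a × 7.14 g/cm³ = 52.88 g·m⁻²·a⁻¹
copper: T>10 °C ⇒ hinge -0.080·(10.4−10) = -0.0320
  Pd branch = 0.0053·Pd^0.26·e^(0.059·RH+f) = 2.834 μm/a
  Sd branch = 0.01025·Sd^0.27·e^(0.036·RH+0.049·T) = 2.046 μm/a
  sum: 2.834 + 2.046 → r_corr = 4.88 μm/a
  mass loss = 4.88 μm/a × 8.96 g/cm³ = 43.73 g·m⁻²·a⁻¹
Ordering by g·m⁻²·a⁻¹: carbon steel (1660) > zinc (52.9) > copper (43.7)

["carbon steel", "zinc", "copper"]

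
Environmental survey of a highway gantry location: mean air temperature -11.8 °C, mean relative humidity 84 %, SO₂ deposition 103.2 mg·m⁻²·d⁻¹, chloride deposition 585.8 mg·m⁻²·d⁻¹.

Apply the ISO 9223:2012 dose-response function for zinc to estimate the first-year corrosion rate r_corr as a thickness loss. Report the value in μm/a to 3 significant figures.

r_corr = 2.54 μm/a

zinc: temperature factor f = +0.038·(-21.8) = -0.8284
  SO₂ term: 0.0129·103.2^0.44·exp(0.046·84-0.8284) = 2.065
  Sd branch = 0.0175·Sd^0.57·e^(0.008·RH+0.085·T) = 0.4752 μm/a
  r_corr = 2.065 + 0.4752 = 2.54 μm/a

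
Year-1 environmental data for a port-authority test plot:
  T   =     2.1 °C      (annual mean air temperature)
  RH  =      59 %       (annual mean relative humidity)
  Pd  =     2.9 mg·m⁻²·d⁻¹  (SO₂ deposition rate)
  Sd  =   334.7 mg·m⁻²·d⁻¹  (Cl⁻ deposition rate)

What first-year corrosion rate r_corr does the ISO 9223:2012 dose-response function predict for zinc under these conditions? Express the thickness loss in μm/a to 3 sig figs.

r_corr = 1.15 μm/a

zinc: T≤10 °C ⇒ hinge +0.038·(2.1−10) = -0.3002
  sulphur-dioxide contribution → 0.2303 μm/a
  chloride contribution → 0.9217 μm/a
  total first-year rate 1.152 μm/a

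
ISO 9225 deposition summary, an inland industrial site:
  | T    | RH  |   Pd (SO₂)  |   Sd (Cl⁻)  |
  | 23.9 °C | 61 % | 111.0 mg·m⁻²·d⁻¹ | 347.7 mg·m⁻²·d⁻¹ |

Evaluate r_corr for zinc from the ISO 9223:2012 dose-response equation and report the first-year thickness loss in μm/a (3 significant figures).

zinc: f(T) = -0.071·(T−10) [T>10 °C] = -0.9869
  Pd branch = 0.0129·Pd^0.44·e^(0.046·RH+f) = 0.6318 μm/a
  Cl⁻ term: 0.0175·347.7^0.57·exp(0.008·61+0.085·23.9) = 6.106
  r_corr = 0.6318 + 6.106 = 6.737 μm/a

r_corr = 6.74 μm/a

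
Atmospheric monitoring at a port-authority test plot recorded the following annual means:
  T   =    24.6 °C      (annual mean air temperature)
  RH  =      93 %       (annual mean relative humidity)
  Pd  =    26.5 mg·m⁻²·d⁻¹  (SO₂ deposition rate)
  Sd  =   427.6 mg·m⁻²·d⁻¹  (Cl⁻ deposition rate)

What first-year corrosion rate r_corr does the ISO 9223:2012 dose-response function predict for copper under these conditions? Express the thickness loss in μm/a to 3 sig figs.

r_corr = 5.93 μm/a

copper: f(T) = -0.080·(T−10) [T>10 °C] = -1.1680
  SO₂ term: 0.0053·26.5^0.26·exp(0.059·93-1.1680) = 0.9333
  Cl⁻ term: 0.01025·427.6^0.27·exp(0.036·93+0.049·24.6) = 4.996
  sum: 0.9333 + 4.996 → r_corr = 5.929 μm/a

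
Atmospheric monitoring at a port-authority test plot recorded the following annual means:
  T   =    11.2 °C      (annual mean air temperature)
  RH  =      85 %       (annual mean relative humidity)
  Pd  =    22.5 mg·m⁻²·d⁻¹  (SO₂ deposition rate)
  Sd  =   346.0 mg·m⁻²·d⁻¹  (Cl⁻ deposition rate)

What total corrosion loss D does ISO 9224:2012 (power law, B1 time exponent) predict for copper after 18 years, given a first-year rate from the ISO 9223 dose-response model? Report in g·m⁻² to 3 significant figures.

copper: temperature factor f = -0.080·(1.2) = -0.0960
  Pd branch = 0.0053·Pd^0.26·e^(0.059·RH+f) = 1.63 μm/a
  Sd branch = 0.01025·Sd^0.27·e^(0.036·RH+0.049·T) = 1.835 μm/a
  sum: 1.63 + 1.835 → r_corr = 3.464 μm/a
Long-term exponent b (ISO 9224 Table 2, B1) = 0.667
  D(18) = 3.464 × 18^0.667 = 3.464 × 6.875 = 23.82 μm
  Mass loss = 23.82 μm × 8.96 g/cm³ = 213.4 g·m⁻²

D(18) = 213 g·m⁻²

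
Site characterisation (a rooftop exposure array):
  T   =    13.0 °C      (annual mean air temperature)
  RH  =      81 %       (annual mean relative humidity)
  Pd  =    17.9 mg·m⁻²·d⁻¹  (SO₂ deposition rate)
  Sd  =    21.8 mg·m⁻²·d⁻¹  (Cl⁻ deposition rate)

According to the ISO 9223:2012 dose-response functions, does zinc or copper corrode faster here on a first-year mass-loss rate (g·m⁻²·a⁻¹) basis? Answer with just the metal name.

copper

zinc: temperature factor f = -0.071·(3.0) = -0.2130
  sulphur-dioxide contribution → 1.54 μm/a
  chloride contribution → 0.5852 μm/a
  total first-year rate 2.125 μm/a
  mass loss = 2.125 μm/a × 7.14 g/cm³ = 15.17 g·m⁻²·a⁻¹
copper: T>10 °C ⇒ hinge -0.080·(13.0−10) = -0.2400
  sulphur-dioxide contribution → 1.05 μm/a
  chloride contribution → 0.8225 μm/a
  total first-year rate 1.873 μm/a
  mass loss = 1.873 μm/a × 8.96 g/cm³ = 16.78 g·m⁻²·a⁻¹
Ordering by g·m⁻²·a⁻¹: copper (16.8) > zinc (15.2)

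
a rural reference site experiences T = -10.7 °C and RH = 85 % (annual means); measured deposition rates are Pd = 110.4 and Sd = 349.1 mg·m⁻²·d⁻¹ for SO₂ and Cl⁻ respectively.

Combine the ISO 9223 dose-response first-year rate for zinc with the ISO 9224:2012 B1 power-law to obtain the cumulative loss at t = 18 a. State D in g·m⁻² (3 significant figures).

D(18) = 203 g·m⁻²

zinc: f(T) = +0.038·(T−10) [T≤10 °C] = -0.7866
  Pd branch = 0.0129·Pd^0.44·e^(0.046·RH+f) = 2.323 μm/a
  Cl⁻ term: 0.0175·349.1^0.57·exp(0.008·85+0.085·-10.7) = 0.3916
  sum: 2.323 + 0.3916 → r_corr = 2.714 μm/a
ISO 9224: D(t) = r_corr · t^b with b = 0.813 (zinc, B1)
  D(18) = 2.714 × 18^0.813 = 2.714 × 10.48 = 28.46 μm
  Mass loss = 28.46 μm × 7.14 g/cm³ = 203.2 g·m⁻²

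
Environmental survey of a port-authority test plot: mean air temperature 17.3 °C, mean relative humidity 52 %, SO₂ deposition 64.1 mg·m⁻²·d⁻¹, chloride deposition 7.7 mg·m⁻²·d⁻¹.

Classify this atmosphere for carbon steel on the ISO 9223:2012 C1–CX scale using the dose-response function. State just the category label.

carbon steel: temperature factor f = -0.054·(7.3) = -0.3942
  SO₂ term: 1.77·64.1^0.52·exp(0.02·52-0.3942) = 29.38
  Cl⁻ term: 0.102·7.7^0.62·exp(0.033·52+0.04·17.3) = 4.018
  sum: 29.38 + 4.018 → r_corr = 33.39 μm/a
Category bounds: 25…50 μm/a bracket r_corr ⇒ C3

C3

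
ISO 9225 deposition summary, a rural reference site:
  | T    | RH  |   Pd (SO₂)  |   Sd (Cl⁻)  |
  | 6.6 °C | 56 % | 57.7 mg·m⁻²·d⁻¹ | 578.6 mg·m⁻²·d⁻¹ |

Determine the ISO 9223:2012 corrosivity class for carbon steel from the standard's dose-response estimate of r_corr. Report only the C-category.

C4

carbon steel: temperature factor f = +0.150·(-3.4) = -0.5100
  sulphur-dioxide contribution → 26.84 μm/a
  chloride contribution → 43.5 μm/a
  ⇒ r_corr(carbon steel) = 70.34 μm/a
ISO 9223 Table 2 (carbon steel): 50 < 70.3 ≤ 80 μm/a ⇒ C4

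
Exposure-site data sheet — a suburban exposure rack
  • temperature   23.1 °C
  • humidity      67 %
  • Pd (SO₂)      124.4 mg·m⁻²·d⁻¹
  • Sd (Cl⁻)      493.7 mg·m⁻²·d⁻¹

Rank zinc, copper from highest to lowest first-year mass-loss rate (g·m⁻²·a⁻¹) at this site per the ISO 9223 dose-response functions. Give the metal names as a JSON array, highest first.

["zinc", "copper"]

zinc: temperature factor f = -0.071·(13.1) = -0.9301
  sulphur-dioxide contribution → 0.9266 μm/a
  chloride contribution → 7.309 μm/a
  ⇒ r_corr(zinc) = 8.235 μm/a
  mass loss = 8.235 μm/a × 7.14 g/cm³ = 58.8 g·m⁻²·a⁻¹
copper: T>10 °C ⇒ hinge -0.080·(23.1−10) = -1.0480
  sulphur-dioxide contribution → 0.3393 μm/a
  chloride contribution → 1.893 μm/a
  total first-year rate 2.232 μm/a
  mass loss = 2.232 μm/a × 8.96 g/cm³ = 20 g·m⁻²·a⁻¹
Ordering by g·m⁻²·a⁻¹: zinc (58.8) > copper (20)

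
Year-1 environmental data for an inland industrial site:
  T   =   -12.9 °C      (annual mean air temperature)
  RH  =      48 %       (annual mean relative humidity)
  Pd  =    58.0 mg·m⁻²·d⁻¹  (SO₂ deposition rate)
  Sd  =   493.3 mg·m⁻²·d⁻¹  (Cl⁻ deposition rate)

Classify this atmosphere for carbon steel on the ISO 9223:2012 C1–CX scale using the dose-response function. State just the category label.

C2

carbon steel: temperature factor f = +0.150·(-22.9) = -3.4350
  Pd branch = 1.77·Pd^0.52·e^(0.02·RH+f) = 1.23 μm/a
  Sd branch = 0.102·Sd^0.62·e^(0.033·RH+0.04·T) = 13.87 μm/a
  sum: 1.23 + 13.87 → r_corr = 15.1 μm/a
15.1 μm/a falls in (1.3, 25] for carbon steel → category C2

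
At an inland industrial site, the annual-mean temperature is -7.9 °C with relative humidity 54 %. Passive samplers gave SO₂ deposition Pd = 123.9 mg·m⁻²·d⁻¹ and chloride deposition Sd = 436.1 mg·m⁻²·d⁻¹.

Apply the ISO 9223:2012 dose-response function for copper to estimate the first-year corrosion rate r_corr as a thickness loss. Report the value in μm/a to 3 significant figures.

copper: temperature factor f = +0.126·(-17.9) = -2.2554
  sulphur-dioxide contribution → 0.04706 μm/a
  chloride contribution → 0.2509 μm/a
  ⇒ r_corr(copper) = 0.298 μm/a

r_corr = 0.298 μm/a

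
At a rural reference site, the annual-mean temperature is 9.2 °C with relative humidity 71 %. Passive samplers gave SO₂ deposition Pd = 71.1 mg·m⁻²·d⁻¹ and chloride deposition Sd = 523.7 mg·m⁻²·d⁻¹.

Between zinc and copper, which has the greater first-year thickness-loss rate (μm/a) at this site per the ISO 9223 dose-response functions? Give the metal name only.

zinc: T≤10 °C ⇒ hinge +0.038·(9.2−10) = -0.0304
  SO₂ term: 0.0129·71.1^0.44·exp(0.046·71-0.0304) = 2.141
  Sd branch = 0.0175·Sd^0.57·e^(0.008·RH+0.085·T) = 2.394 μm/a
  r_corr = 2.141 + 2.394 = 4.535 μm/a
copper: temperature factor f = +0.126·(-0.8) = -0.1008
  Pd branch = 0.0053·Pd^0.26·e^(0.059·RH+f) = 0.9577 μm/a
  Cl⁻ term: 0.01025·523.7^0.27·exp(0.036·71+0.049·9.2) = 1.124
  r_corr = 0.9577 + 1.124 = 2.082 μm/a
Ordering by μm/a: zinc (4.54) > copper (2.08)

zinc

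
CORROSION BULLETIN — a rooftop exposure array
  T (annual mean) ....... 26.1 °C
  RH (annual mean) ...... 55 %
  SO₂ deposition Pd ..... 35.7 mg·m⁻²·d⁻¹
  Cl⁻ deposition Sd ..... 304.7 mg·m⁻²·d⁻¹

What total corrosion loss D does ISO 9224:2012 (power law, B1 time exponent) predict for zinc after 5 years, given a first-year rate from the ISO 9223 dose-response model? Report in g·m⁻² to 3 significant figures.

D(5) = 179 g·m⁻²

zinc: temperature factor f = -0.071·(16.1) = -1.1431
  sulphur-dioxide contribution → 0.2489 μm/a
  chloride contribution → 6.508 μm/a
  ⇒ r_corr(zinc) = 6.756 μm/a
ISO 9224: D(t) = r_corr · t^b with b = 0.813 (zinc, B1)
  D(5) = 6.756 × 5^0.813 = 6.756 × 3.701 = 25 μm
  Mass loss = 25 μm × 7.14 g/cm³ = 178.5 g·m⁻²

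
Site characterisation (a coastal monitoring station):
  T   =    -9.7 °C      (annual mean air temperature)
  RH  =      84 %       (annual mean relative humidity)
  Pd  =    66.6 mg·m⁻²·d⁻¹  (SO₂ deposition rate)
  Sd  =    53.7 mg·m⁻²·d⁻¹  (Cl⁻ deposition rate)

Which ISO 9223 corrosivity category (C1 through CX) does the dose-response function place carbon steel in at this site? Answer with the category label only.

carbon steel: f(T) = +0.150·(T−10) [T≤10 °C] = -2.9550
  Pd branch = 1.77·Pd^0.52·e^(0.02·RH+f) = 4.39 μm/a
  Sd branch = 0.102·Sd^0.62·e^(0.033·RH+0.04·T) = 13.08 μm/a
  sum: 4.39 + 13.08 → r_corr = 17.47 μm/a
ISO 9223 Table 2 (carbon steel): 1.3 < 17.5 ≤ 25 μm/a ⇒ C2

C2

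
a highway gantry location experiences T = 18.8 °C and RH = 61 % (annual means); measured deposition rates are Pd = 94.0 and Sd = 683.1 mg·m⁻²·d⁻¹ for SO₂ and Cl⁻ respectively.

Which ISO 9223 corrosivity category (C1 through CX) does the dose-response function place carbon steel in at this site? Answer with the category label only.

carbon steel: T>10 °C ⇒ hinge -0.054·(18.8−10) = -0.4752
  Pd branch = 1.77·Pd^0.52·e^(0.02·RH+f) = 39.58 μm/a
  Sd branch = 0.102·Sd^0.62·e^(0.033·RH+0.04·T) = 92.64 μm/a
  sum: 39.58 + 92.64 → r_corr = 132.2 μm/a
ISO 9223 Table 2 (carbon steel): 80 < 132 ≤ 200 μm/a ⇒ C5

C5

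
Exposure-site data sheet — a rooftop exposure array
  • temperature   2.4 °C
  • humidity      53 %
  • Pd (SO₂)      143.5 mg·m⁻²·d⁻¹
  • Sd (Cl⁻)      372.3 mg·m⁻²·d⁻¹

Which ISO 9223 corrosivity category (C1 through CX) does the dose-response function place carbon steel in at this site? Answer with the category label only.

carbon steel: f(T) = +0.150·(T−10) [T≤10 °C] = -1.1400
  Pd branch = 1.77·Pd^0.52·e^(0.02·RH+f) = 21.62 μm/a
  Cl⁻ term: 0.102·372.3^0.62·exp(0.033·53+0.04·2.4) = 25.34
  sum: 21.62 + 25.34 → r_corr = 46.96 μm/a
47 μm/a falls in (25, 50] for carbon steel → category C3

C3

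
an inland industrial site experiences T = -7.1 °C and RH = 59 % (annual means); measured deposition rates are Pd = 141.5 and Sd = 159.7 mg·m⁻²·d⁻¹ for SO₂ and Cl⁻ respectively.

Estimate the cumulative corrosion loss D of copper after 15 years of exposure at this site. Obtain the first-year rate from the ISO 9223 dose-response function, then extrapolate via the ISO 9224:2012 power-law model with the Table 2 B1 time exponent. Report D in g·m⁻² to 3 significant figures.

copper: T≤10 °C ⇒ hinge +0.126·(-7.1−10) = -2.1546
  sulphur-dioxide contribution → 0.07236 μm/a
  chloride contribution → 0.2382 μm/a
  ⇒ r_corr(copper) = 0.3106 μm/a
ISO 9224: D(t) = r_corr · t^b with b = 0.667 (copper, B1)
  D(15) = 0.3106 × 15^0.667 = 0.3106 × 6.088 = 1.891 μm
  Mass loss = 1.891 μm × 8.96 g/cm³ = 16.94 g·m⁻²

D(15) = 16.9 g·m⁻²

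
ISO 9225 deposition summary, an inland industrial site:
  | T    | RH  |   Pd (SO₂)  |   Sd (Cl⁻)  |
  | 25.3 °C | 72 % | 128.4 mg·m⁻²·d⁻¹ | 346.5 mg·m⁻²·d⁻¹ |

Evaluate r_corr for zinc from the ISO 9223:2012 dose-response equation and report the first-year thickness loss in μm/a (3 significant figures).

zinc: temperature factor f = -0.071·(15.3) = -1.0863
  sulphur-dioxide contribution → 1.012 μm/a
  chloride contribution → 7.495 μm/a
  total first-year rate 8.507 μm/a

r_corr = 8.51 μm/a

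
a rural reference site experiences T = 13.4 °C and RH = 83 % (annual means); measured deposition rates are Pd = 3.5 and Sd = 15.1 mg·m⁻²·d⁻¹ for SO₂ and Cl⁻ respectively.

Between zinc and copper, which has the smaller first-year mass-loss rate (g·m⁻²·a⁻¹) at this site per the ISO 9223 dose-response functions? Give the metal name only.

zinc: temperature factor f = -0.071·(3.4) = -0.2414
  SO₂ term: 0.0129·3.5^0.44·exp(0.046·83-0.2414) = 0.8003
  Sd branch = 0.0175·Sd^0.57·e^(0.008·RH+0.085·T) = 0.499 μm/a
  sum: 0.8003 + 0.499 → r_corr = 1.299 μm/a
  mass loss = 1.299 μm/a × 7.14 g/cm³ = 9.277 g·m⁻²·a⁻¹
copper: T>10 °C ⇒ hinge -0.080·(13.4−10) = -0.2720
  SO₂ term: 0.0053·3.5^0.26·exp(0.059·83-0.2720) = 0.7488
  Cl⁻ term: 0.01025·15.1^0.27·exp(0.036·83+0.049·13.4) = 0.8164
  r_corr = 0.7488 + 0.8164 = 1.565 μm/a
  mass loss = 1.565 μm/a × 8.96 g/cm³ = 14.02 g·m⁻²·a⁻¹
Ordering by g·m⁻²·a⁻¹: copper (14) > zinc (9.28)

zinc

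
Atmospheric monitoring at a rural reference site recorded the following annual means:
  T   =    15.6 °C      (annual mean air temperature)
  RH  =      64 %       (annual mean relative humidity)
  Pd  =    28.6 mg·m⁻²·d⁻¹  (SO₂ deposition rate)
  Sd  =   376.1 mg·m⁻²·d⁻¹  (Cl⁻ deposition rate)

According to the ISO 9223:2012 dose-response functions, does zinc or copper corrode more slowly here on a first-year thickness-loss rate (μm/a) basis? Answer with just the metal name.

copper

zinc: T>10 °C ⇒ hinge -0.071·(15.6−10) = -0.3976
  SO₂ term: 0.0129·28.6^0.44·exp(0.046·64-0.3976) = 0.7199
  Sd branch = 0.0175·Sd^0.57·e^(0.008·RH+0.085·T) = 3.23 μm/a
  r_corr = 0.7199 + 3.23 = 3.95 μm/a
copper: temperature factor f = -0.080·(5.6) = -0.4480
  Pd branch = 0.0053·Pd^0.26·e^(0.059·RH+f) = 0.3534 μm/a
  Cl⁻ term: 0.01025·376.1^0.27·exp(0.036·64+0.049·15.6) = 1.093
  sum: 0.3534 + 1.093 → r_corr = 1.446 μm/a
Ordering by μm/a: zinc (3.95) > copper (1.45)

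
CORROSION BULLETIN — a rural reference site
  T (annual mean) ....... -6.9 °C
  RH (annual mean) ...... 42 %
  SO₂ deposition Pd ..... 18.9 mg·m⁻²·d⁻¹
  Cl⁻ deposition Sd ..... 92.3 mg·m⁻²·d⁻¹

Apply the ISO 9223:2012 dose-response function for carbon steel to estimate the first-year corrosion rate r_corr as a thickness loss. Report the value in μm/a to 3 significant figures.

r_corr = 6.62 μm/a

carbon steel: T≤10 °C ⇒ hinge +0.150·(-6.9−10) = -2.5350
  sulphur-dioxide contribution → 1.498 μm/a
  chloride contribution → 5.118 μm/a
  total first-year rate 6.616 μm/a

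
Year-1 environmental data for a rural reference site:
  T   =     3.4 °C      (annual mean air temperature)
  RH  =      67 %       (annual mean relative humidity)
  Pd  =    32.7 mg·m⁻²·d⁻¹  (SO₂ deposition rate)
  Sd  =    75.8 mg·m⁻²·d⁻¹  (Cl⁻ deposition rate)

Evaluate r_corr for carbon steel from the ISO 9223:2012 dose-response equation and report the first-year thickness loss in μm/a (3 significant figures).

r_corr = 31.0 μm/a

carbon steel: T≤10 °C ⇒ hinge +0.150·(3.4−10) = -0.9900
  Pd branch = 1.77·Pd^0.52·e^(0.02·RH+f) = 15.4 μm/a
  Cl⁻ term: 0.102·75.8^0.62·exp(0.033·67+0.04·3.4) = 15.61
  sum: 15.4 + 15.61 → r_corr = 31.01 μm/a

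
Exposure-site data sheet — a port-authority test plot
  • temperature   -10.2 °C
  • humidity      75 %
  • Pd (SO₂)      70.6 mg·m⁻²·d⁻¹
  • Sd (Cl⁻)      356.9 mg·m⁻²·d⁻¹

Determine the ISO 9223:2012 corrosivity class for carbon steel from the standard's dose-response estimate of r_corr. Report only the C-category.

carbon steel: T≤10 °C ⇒ hinge +0.150·(-10.2−10) = -3.0300
  SO₂ term: 1.77·70.6^0.52·exp(0.02·75-3.0300) = 3.507
  Sd branch = 0.102·Sd^0.62·e^(0.033·RH+0.04·T) = 30.82 μm/a
  sum: 3.507 + 30.82 → r_corr = 34.33 μm/a
34.3 μm/a falls in (25, 50] for carbon steel → category C3

C3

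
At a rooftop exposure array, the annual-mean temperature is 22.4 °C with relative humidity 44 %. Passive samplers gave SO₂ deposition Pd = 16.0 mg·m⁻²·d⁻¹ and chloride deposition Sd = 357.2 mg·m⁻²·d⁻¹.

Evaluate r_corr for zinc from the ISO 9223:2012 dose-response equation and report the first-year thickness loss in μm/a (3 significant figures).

zinc: f(T) = -0.071·(T−10) [T>10 °C] = -0.8804
  SO₂ term: 0.0129·16.0^0.44·exp(0.046·44-0.8804) = 0.1371
  Cl⁻ term: 0.0175·357.2^0.57·exp(0.008·44+0.085·22.4) = 4.764
  sum: 0.1371 + 4.764 → r_corr = 4.901 μm/a

r_corr = 4.90 μm/a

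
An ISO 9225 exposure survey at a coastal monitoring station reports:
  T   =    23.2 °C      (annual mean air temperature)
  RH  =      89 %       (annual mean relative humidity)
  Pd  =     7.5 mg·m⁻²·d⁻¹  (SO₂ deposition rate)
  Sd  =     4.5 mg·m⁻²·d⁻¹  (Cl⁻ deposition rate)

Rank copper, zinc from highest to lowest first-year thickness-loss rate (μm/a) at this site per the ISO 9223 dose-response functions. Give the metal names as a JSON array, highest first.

copper: temperature factor f = -0.080·(13.2) = -1.0560
  SO₂ term: 0.0053·7.5^0.26·exp(0.059·89-1.0560) = 0.5938
  Cl⁻ term: 0.01025·4.5^0.27·exp(0.036·89+0.049·23.2) = 1.181
  sum: 0.5938 + 1.181 → r_corr = 1.775 μm/a
zinc: T>10 °C ⇒ hinge -0.071·(23.2−10) = -0.9372
  Pd branch = 0.0129·Pd^0.44·e^(0.046·RH+f) = 0.7355 μm/a
  Sd branch = 0.0175·Sd^0.57·e^(0.008·RH+0.085·T) = 0.604 μm/a
  sum: 0.7355 + 0.604 → r_corr = 1.339 μm/a
Ordering by μm/a: copper (1.77) > zinc (1.34)

["copper", "zinc"]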